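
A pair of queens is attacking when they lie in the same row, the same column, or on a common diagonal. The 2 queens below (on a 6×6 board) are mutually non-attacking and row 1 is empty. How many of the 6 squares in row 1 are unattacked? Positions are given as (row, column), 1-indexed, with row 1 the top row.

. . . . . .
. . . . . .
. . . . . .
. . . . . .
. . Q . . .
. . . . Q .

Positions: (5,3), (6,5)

(5,3) attacks row 1 at column 3.
(6,5) attacks row 1 at column 5.
Attacked columns: {3, 5}. Safe: {1, 2, 4, 6}.

4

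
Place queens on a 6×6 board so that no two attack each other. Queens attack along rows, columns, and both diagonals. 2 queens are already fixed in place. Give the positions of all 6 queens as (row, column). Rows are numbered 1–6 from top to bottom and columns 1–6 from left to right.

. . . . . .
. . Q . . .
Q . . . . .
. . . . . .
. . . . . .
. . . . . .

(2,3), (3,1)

(1,5) (2,3) (3,1) (4,6) (5,4) (6,2)

Row 1: attacked by (2,3)→{2,3,4}; (3,1)→{1,3}. Safe: 5, 6. Place at column 5.
Row 4: attacked by (1,5)→{2,5}; (2,3)→{1,3,5}; (3,1)→{1,2}. Safe: 4, 6. Place at column 6.
Row 5: attacked by (1,5)→{1,5}; (2,3)→{3,6}; (3,1)→{1,3}; (4,6)→{5,6}. Safe: 2, 4. Place at column 4.
Row 6: attacked by (1,5)→{5}; (2,3)→{3}; (3,1)→{1,4}; (4,6)→{4,6}; (5,4)→{3,4,5}. Safe: 2. Place at column 2.
Columns [5, 3, 1, 6, 4, 2], r−c [-4, -1, 2, -2, 1, 4], r+c [6, 5, 4, 10, 9, 8] are all distinct, so no two queens attack.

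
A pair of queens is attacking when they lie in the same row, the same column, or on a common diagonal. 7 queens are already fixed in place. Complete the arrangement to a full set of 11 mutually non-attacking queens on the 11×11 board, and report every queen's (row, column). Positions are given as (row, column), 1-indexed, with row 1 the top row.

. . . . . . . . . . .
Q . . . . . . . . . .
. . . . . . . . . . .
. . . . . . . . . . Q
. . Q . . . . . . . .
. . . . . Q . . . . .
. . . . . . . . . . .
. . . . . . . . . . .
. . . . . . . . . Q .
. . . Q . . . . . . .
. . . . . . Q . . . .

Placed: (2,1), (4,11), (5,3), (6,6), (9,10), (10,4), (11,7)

Row 1: attacked by (2,1)→{1,2}; (4,11)→{8,11}; (5,3)→{3,7}; (6,6)→{1,6,11}; (9,10)→{2,10}; (10,4)→{4}; (11,7)→{7}. Safe: 5, 9. Place at column 9.
Row 3: attacked by (1,9)→{7,9,11}; (2,1)→{1,2}; (4,11)→{10,11}; (5,3)→{1,3,5}; (6,6)→{3,6,9}; (9,10)→{4,10}; (10,4)→{4,11}; (11,7)→{7}. Safe: 8. Place at column 8.
Row 7: attacked by (1,9)→{3,9}; (2,1)→{1,6}; (3,8)→{4,8}; (4,11)→{8,11}; (5,3)→{1,3,5}; (6,6)→{5,6,7}; (9,10)→{8,10}; (10,4)→{1,4,7}; (11,7)→{3,7,11}. Safe: 2. Place at column 2.
Row 8: attacked by (1,9)→{2,9}; (2,1)→{1,7}; (3,8)→{3,8}; (4,11)→{7,11}; (5,3)→{3,6}; (6,6)→{4,6,8}; (7,2)→{1,2,3}; (9,10)→{9,10,11}; (10,4)→{2,4,6}; (11,7)→{4,7,10}. Safe: 5. Place at column 5.
Columns [9, 1, 8, 11, 3, 6, 2, 5, 10, 4, 7], r−c [-8, 1, -5, -7, 2, 0, 5, 3, -1, 6, 4], r+c [10, 3, 11, 15, 8, 12, 9, 13, 19, 14, 18] are all distinct, so no two queens attack.

(1,9) (2,1) (3,8) (4,11) (5,3) (6,6) (7,2) (8,5) (9,10) (10,4) (11,7)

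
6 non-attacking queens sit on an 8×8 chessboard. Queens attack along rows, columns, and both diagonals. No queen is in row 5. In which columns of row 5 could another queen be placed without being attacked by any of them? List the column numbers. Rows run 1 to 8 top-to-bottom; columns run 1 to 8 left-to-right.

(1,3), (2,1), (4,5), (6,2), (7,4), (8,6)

columns 8

(1,3) attacks row 5 at column 3 and diagonals 7.
(2,1) attacks row 5 at column 1 and diagonals 4.
(4,5) attacks row 5 at column 5 and diagonals 4, 6.
(6,2) attacks row 5 at column 2 and diagonals 1, 3.
(7,4) attacks row 5 at column 4 and diagonals 2, 6.
(8,6) attacks row 5 at column 6 and diagonals 3.
Attacked columns: {1, 2, 3, 4, 5, 6, 7}. Safe: {8}.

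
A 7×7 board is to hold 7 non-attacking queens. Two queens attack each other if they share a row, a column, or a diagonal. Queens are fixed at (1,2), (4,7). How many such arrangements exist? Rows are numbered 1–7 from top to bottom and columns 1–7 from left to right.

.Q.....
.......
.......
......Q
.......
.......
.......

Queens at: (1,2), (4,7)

Branch on row 2: col 4 → 1; col 6 → 1.
Sum: 1 + 1 = 2.

2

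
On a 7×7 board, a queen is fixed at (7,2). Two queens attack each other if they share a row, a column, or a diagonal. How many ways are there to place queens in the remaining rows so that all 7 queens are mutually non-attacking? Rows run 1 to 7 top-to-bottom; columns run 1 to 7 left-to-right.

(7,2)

Branch on row 1: col 1 → 0; col 3 → 0; col 4 → 1; col 5 → 1; col 6 → 4; col 7 → 1.
Sum: 0 + 0 + 1 + 1 + 4 + 1 = 7.

7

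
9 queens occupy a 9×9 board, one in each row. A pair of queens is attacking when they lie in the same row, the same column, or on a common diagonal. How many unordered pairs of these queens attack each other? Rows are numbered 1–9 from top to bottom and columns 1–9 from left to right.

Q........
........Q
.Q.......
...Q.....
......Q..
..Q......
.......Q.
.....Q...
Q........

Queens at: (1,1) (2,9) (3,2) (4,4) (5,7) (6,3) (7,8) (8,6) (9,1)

Same column: (1,1)–(9,1) (column 1).
Same diagonal: (1,1)–(4,4) (|1−4| = |1−4| = 3).
Total attacking pairs: 2.

2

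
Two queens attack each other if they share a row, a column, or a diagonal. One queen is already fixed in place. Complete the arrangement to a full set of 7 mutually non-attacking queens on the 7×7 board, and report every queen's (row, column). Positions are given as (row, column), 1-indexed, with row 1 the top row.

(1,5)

(1,5) (2,1) (3,6) (4,4) (5,2) (6,7) (7,3)

Row 2: attacked by (1,5)→{4,5,6}. Safe: 1, 2, 3, 7. Place at column 1.
Row 3: attacked by (1,5)→{3,5,7}; (2,1)→{1,2}. Safe: 4, 6. Place at column 6.
Row 4: attacked by (1,5)→{2,5}; (2,1)→{1,3}; (3,6)→{5,6,7}. Safe: 4. Place at column 4.
Row 5: attacked by (1,5)→{1,5}; (2,1)→{1,4}; (3,6)→{4,6}; (4,4)→{3,4,5}. Safe: 2, 7. Place at column 2.
Row 6: attacked by (1,5)→{5}; (2,1)→{1,5}; (3,6)→{3,6}; (4,4)→{2,4,6}; (5,2)→{1,2,3}. Safe: 7. Place at column 7.
Row 7: attacked by (1,5)→{5}; (2,1)→{1,6}; (3,6)→{2,6}; (4,4)→{1,4,7}; (5,2)→{2,4}; (6,7)→{6,7}. Safe: 3. Place at column 3.
Columns [5, 1, 6, 4, 2, 7, 3], r−c [-4, 1, -3, 0, 3, -1, 4], r+c [6, 3, 9, 8, 7, 13, 10] are all distinct, so no two queens attack.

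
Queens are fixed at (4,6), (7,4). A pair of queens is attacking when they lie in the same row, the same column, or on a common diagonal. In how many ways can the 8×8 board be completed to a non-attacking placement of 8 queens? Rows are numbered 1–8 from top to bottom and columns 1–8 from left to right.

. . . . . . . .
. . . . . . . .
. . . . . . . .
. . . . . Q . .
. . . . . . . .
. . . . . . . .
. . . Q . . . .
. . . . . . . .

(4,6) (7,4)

Branch on row 1: col 1 → 0; col 2 → 0; col 5 → 2; col 7 → 0; col 8 → 0.
Sum: 0 + 0 + 2 + 0 + 0 = 2.

2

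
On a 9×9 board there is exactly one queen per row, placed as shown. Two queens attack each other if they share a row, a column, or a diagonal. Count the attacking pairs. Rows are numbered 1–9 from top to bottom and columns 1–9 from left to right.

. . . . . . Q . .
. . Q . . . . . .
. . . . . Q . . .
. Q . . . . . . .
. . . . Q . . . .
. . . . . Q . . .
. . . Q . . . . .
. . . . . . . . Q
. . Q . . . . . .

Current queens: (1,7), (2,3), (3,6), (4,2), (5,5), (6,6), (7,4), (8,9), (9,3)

Same column: (2,3)–(9,3) (column 3); (3,6)–(6,6) (column 6).
Same diagonal: (2,3)–(8,9) (|2−8| = |3−9| = 6); (5,5)–(6,6) (|5−6| = |5−6| = 1); (6,6)–(9,3) (|6−9| = |6−3| = 3).
Total attacking pairs: 5.

5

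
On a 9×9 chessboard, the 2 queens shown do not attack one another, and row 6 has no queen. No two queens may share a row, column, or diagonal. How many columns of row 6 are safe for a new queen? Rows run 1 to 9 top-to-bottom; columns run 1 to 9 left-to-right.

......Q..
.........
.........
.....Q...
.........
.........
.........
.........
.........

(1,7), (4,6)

(1,7) attacks row 6 at column 7 and diagonals 2.
(4,6) attacks row 6 at column 6 and diagonals 4, 8.
Attacked columns: {2, 4, 6, 7, 8}. Safe: {1, 3, 5, 9}.

4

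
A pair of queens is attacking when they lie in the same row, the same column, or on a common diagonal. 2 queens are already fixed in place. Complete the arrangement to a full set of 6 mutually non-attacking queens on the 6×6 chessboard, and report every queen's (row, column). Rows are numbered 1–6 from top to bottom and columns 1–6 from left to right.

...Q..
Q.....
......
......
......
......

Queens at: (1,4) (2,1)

(1,4) (2,1) (3,5) (4,2) (5,6) (6,3)

Row 3: attacked by (1,4)→{2,4,6}; (2,1)→{1,2}. Safe: 3, 5. Place at column 5.
Row 4: attacked by (1,4)→{1,4}; (2,1)→{1,3}; (3,5)→{4,5,6}. Safe: 2. Place at column 2.
Row 5: attacked by (1,4)→{4}; (2,1)→{1,4}; (3,5)→{3,5}; (4,2)→{1,2,3}. Safe: 6. Place at column 6.
Row 6: attacked by (1,4)→{4}; (2,1)→{1,5}; (3,5)→{2,5}; (4,2)→{2,4}; (5,6)→{5,6}. Safe: 3. Place at column 3.
Columns [4, 1, 5, 2, 6, 3], r−c [-3, 1, -2, 2, -1, 3], r+c [5, 3, 8, 6, 11, 9] are all distinct, so no two queens attack.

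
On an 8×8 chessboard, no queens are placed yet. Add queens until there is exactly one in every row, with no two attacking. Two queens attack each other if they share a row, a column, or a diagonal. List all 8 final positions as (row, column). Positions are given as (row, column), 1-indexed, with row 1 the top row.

(1,6) (2,1) (3,5) (4,2) (5,8) (6,3) (7,7) (8,4)

Row 1: Safe: 1, 2, 3, 4, 5, 6, 7, 8. Place at column 6.
Row 2: attacked by (1,6)→{5,6,7}. Safe: 1, 2, 3, 4, 8. Place at column 1.
Row 3: attacked by (1,6)→{4,6,8}; (2,1)→{1,2}. Safe: 3, 5, 7. Place at column 5.
Row 4: attacked by (1,6)→{3,6}; (2,1)→{1,3}; (3,5)→{4,5,6}. Safe: 2, 7, 8. Place at column 2.
Row 5: attacked by (1,6)→{2,6}; (2,1)→{1,4}; (3,5)→{3,5,7}; (4,2)→{1,2,3}. Safe: 8. Place at column 8.
Row 6: attacked by (1,6)→{1,6}; (2,1)→{1,5}; (3,5)→{2,5,8}; (4,2)→{2,4}; (5,8)→{7,8}. Safe: 3. Place at column 3.
Row 7: attacked by (1,6)→{6}; (2,1)→{1,6}; (3,5)→{1,5}; (4,2)→{2,5}; (5,8)→{6,8}; (6,3)→{2,3,4}. Safe: 7. Place at column 7.
Row 8: attacked by (1,6)→{6}; (2,1)→{1,7}; (3,5)→{5}; (4,2)→{2,6}; (5,8)→{5,8}; (6,3)→{1,3,5}; (7,7)→{6,7,8}. Safe: 4. Place at column 4.
Columns [6, 1, 5, 2, 8, 3, 7, 4], r−c [-5, 1, -2, 2, -3, 3, 0, 4], r+c [7, 3, 8, 6, 13, 9, 14, 12] are all distinct, so no two queens attack.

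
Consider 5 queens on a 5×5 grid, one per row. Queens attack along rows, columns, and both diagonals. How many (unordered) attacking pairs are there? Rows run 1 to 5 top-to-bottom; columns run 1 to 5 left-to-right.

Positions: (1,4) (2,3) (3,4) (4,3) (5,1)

5

Same column: (1,4)–(3,4) (column 4); (2,3)–(4,3) (column 3).
Same diagonal: (1,4)–(2,3) (|1−2| = |4−3| = 1); (2,3)–(3,4) (|2−3| = |3−4| = 1); (3,4)–(4,3) (|3−4| = |4−3| = 1).
Total attacking pairs: 5.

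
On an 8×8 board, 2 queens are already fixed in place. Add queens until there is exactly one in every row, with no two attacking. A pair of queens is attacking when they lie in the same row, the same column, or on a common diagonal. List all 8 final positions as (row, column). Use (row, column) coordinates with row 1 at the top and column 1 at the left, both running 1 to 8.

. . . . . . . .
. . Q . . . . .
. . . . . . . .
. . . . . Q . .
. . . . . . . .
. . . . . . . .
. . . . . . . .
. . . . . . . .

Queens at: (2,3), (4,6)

(1,8) (2,3) (3,1) (4,6) (5,2) (6,5) (7,7) (8,4)

Row 1: attacked by (2,3)→{2,3,4}; (4,6)→{3,6}. Safe: 1, 5, 7, 8. Place at column 8.
Row 3: attacked by (1,8)→{6,8}; (2,3)→{2,3,4}; (4,6)→{5,6,7}. Safe: 1. Place at column 1.
Row 5: attacked by (1,8)→{4,8}; (2,3)→{3,6}; (3,1)→{1,3}; (4,6)→{5,6,7}. Safe: 2. Place at column 2.
Row 6: attacked by (1,8)→{3,8}; (2,3)→{3,7}; (3,1)→{1,4}; (4,6)→{4,6,8}; (5,2)→{1,2,3}. Safe: 5. Place at column 5.
Row 7: attacked by (1,8)→{2,8}; (2,3)→{3,8}; (3,1)→{1,5}; (4,6)→{3,6}; (5,2)→{2,4}; (6,5)→{4,5,6}. Safe: 7. Place at column 7.
Row 8: attacked by (1,8)→{1,8}; (2,3)→{3}; (3,1)→{1,6}; (4,6)→{2,6}; (5,2)→{2,5}; (6,5)→{3,5,7}; (7,7)→{6,7,8}. Safe: 4. Place at column 4.
Columns [8, 3, 1, 6, 2, 5, 7, 4], r−c [-7, -1, 2, -2, 3, 1, 0, 4], r+c [9, 5, 4, 10, 7, 11, 14, 12] are all distinct, so no two queens attack.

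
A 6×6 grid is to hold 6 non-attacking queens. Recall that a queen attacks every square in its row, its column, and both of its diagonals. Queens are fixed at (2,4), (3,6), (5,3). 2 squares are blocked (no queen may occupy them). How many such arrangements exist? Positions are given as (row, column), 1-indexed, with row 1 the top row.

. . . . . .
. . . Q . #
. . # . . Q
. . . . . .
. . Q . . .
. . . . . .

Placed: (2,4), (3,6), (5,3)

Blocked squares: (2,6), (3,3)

Branch on row 1: col 1 → 0; col 2 → 1.
Sum: 0 + 1 = 1.

1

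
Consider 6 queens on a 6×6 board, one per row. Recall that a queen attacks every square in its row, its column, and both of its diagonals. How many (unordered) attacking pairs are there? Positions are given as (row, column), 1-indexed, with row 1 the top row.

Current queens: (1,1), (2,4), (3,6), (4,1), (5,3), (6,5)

1

Same column: (1,1)–(4,1) (column 1).
Total attacking pairs: 1.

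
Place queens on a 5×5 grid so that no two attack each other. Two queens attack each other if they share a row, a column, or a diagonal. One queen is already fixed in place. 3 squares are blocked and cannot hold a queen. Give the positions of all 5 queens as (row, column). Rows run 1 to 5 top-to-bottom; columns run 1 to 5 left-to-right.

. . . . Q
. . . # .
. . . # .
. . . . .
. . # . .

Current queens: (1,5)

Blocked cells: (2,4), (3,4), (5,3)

(1,5) (2,3) (3,1) (4,4) (5,2)

Row 2: attacked by (1,5)→{4,5}. Blocked: 4. Safe: 1, 2, 3. Place at column 3.
Row 3: attacked by (1,5)→{3,5}; (2,3)→{2,3,4}. Blocked: 4. Safe: 1. Place at column 1.
Row 4: attacked by (1,5)→{2,5}; (2,3)→{1,3,5}; (3,1)→{1,2}. Safe: 4. Place at column 4.
Row 5: attacked by (1,5)→{1,5}; (2,3)→{3}; (3,1)→{1,3}; (4,4)→{3,4,5}. Blocked: 3. Safe: 2. Place at column 2.
Columns [5, 3, 1, 4, 2], r−c [-4, -1, 2, 0, 3], r+c [6, 5, 4, 8, 7] are all distinct, so no two queens attack.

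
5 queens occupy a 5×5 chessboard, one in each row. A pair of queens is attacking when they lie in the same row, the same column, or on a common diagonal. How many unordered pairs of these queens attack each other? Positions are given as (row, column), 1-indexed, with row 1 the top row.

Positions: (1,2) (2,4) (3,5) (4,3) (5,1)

2

Same diagonal: (2,4)–(3,5) (|2−3| = |4−5| = 1); (2,4)–(5,1) (|2−5| = |4−1| = 3).
Total attacking pairs: 2.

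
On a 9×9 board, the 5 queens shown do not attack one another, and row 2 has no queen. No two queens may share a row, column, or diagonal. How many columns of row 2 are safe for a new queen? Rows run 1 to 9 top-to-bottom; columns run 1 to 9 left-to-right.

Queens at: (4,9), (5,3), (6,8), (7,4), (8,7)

2

(4,9) attacks row 2 at column 9 and diagonals 7.
(5,3) attacks row 2 at column 3 and diagonals 6.
(6,8) attacks row 2 at column 8 and diagonals 4.
(7,4) attacks row 2 at column 4 and diagonals 9.
(8,7) attacks row 2 at column 7 and diagonals 1.
Attacked columns: {1, 3, 4, 6, 7, 8, 9}. Safe: {2, 5}.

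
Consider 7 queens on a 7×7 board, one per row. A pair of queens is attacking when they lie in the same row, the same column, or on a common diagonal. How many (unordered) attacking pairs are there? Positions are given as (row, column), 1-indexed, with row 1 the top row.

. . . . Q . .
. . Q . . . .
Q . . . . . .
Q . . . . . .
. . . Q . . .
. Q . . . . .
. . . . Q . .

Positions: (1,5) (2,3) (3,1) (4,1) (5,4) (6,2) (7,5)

4

Same column: (1,5)–(7,5) (column 5); (3,1)–(4,1) (column 1).
Same diagonal: (2,3)–(4,1) (|2−4| = |3−1| = 2); (3,1)–(7,5) (|3−7| = |1−5| = 4).
Total attacking pairs: 4.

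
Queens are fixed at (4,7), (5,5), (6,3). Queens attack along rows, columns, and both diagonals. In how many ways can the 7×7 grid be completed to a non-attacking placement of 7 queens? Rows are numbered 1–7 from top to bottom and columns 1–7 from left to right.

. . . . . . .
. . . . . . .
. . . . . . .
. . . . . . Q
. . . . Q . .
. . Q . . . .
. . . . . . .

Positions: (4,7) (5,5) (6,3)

Branch on row 1: col 2 → 1; col 6 → 1.
Sum: 1 + 1 = 2.

2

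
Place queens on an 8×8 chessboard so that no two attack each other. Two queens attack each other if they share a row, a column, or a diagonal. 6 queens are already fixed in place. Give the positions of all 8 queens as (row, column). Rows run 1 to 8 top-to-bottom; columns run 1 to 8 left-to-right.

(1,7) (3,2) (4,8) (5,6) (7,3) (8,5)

(1,7) (2,4) (3,2) (4,8) (5,6) (6,1) (7,3) (8,5)

Row 2: attacked by (1,7)→{6,7,8}; (3,2)→{1,2,3}; (4,8)→{6,8}; (5,6)→{3,6}; (7,3)→{3,8}; (8,5)→{5}. Safe: 4. Place at column 4.
Row 6: attacked by (1,7)→{2,7}; (2,4)→{4,8}; (3,2)→{2,5}; (4,8)→{6,8}; (5,6)→{5,6,7}; (7,3)→{2,3,4}; (8,5)→{3,5,7}. Safe: 1. Place at column 1.
Columns [7, 4, 2, 8, 6, 1, 3, 5], r−c [-6, -2, 1, -4, -1, 5, 4, 3], r+c [8, 6, 5, 12, 11, 7, 10, 13] are all distinct, so no two queens attack.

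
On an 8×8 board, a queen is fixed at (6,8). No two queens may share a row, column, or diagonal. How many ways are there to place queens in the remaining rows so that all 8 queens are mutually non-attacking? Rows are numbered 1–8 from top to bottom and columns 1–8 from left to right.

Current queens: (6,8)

16

Branch on row 1: col 1 → 0; col 2 → 3; col 4 → 4; col 5 → 4; col 6 → 4; col 7 → 1.
Sum: 0 + 3 + 4 + 4 + 4 + 1 = 16.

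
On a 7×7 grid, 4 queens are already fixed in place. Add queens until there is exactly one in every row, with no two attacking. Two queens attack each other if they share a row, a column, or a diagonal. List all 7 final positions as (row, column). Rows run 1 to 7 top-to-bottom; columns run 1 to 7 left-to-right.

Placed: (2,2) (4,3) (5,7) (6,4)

Row 1: attacked by (2,2)→{1,2,3}; (4,3)→{3,6}; (5,7)→{3,7}; (6,4)→{4}. Safe: 5. Place at column 5.
Row 3: attacked by (1,5)→{3,5,7}; (2,2)→{1,2,3}; (4,3)→{2,3,4}; (5,7)→{5,7}; (6,4)→{1,4,7}. Safe: 6. Place at column 6.
Row 7: attacked by (1,5)→{5}; (2,2)→{2,7}; (3,6)→{2,6}; (4,3)→{3,6}; (5,7)→{5,7}; (6,4)→{3,4,5}. Safe: 1. Place at column 1.
Columns [5, 2, 6, 3, 7, 4, 1], r−c [-4, 0, -3, 1, -2, 2, 6], r+c [6, 4, 9, 7, 12, 10, 8] are all distinct, so no two queens attack.

(1,5) (2,2) (3,6) (4,3) (5,7) (6,4) (7,1)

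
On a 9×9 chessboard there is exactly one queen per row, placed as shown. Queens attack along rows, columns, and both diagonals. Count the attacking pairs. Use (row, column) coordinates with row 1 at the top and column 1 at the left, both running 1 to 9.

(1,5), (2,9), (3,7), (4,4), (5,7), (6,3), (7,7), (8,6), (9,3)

Same column: (3,7)–(5,7) (column 7); (3,7)–(7,7) (column 7); (5,7)–(7,7) (column 7); (6,3)–(9,3) (column 3).
Same diagonal: (1,5)–(3,7) (|1−3| = |5−7| = 2); (4,4)–(7,7) (|4−7| = |4−7| = 3); (5,7)–(9,3) (|5−9| = |7−3| = 4); (7,7)–(8,6) (|7−8| = |7−6| = 1).
Total attacking pairs: 8.

8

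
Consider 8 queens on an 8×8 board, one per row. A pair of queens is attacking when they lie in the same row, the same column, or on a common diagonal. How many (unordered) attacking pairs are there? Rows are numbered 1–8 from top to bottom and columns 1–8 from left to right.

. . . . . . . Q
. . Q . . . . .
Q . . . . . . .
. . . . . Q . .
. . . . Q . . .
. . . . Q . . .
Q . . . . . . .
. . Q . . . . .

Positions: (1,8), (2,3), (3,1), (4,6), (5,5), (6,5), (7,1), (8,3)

Same column: (2,3)–(8,3) (column 3); (3,1)–(7,1) (column 1); (5,5)–(6,5) (column 5).
Same diagonal: (4,6)–(5,5) (|4−5| = |6−5| = 1); (6,5)–(8,3) (|6−8| = |5−3| = 2).
Total attacking pairs: 5.

5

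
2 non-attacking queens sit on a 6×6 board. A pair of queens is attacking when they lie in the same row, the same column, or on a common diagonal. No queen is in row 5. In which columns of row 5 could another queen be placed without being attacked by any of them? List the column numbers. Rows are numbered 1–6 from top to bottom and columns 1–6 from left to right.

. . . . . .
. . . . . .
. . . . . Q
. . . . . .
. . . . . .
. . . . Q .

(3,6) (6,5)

(3,6) attacks row 5 at column 6 and diagonals 4.
(6,5) attacks row 5 at column 5 and diagonals 4, 6.
Attacked columns: {4, 5, 6}. Safe: {1, 2, 3}.

columns 1, 2, 3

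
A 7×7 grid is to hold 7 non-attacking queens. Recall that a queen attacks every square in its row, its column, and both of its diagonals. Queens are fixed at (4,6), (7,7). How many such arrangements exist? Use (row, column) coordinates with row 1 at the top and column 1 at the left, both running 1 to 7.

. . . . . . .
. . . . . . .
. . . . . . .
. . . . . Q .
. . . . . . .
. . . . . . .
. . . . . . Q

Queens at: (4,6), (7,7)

Branch on row 1: col 2 → 0; col 4 → 0; col 5 → 1.
Sum: 0 + 0 + 1 = 1.

1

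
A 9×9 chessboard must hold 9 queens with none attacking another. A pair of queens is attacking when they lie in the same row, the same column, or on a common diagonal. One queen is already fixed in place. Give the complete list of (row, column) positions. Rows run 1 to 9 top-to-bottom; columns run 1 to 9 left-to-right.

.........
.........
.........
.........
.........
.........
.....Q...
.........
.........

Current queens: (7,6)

(1,3) (2,9) (3,4) (4,8) (5,5) (6,2) (7,6) (8,1) (9,7)

Row 1: attacked by (7,6)→{6}. Safe: 1, 2, 3, 4, 5, 7, 8, 9. Place at column 3.
Row 2: attacked by (1,3)→{2,3,4}; (7,6)→{1,6}. Safe: 5, 7, 8, 9. Place at column 9.
Row 3: attacked by (1,3)→{1,3,5}; (2,9)→{8,9}; (7,6)→{2,6}. Safe: 4, 7. Place at column 4.
Row 4: attacked by (1,3)→{3,6}; (2,9)→{7,9}; (3,4)→{3,4,5}; (7,6)→{3,6,9}. Safe: 1, 2, 8. Place at column 8.
Row 5: attacked by (1,3)→{3,7}; (2,9)→{6,9}; (3,4)→{2,4,6}; (4,8)→{7,8,9}; (7,6)→{4,6,8}. Safe: 1, 5. Place at column 5.
Row 6: attacked by (1,3)→{3,8}; (2,9)→{5,9}; (3,4)→{1,4,7}; (4,8)→{6,8}; (5,5)→{4,5,6}; (7,6)→{5,6,7}. Safe: 2. Place at column 2.
Row 8: attacked by (1,3)→{3}; (2,9)→{3,9}; (3,4)→{4,9}; (4,8)→{4,8}; (5,5)→{2,5,8}; (6,2)→{2,4}; (7,6)→{5,6,7}. Safe: 1. Place at column 1.
Row 9: attacked by (1,3)→{3}; (2,9)→{2,9}; (3,4)→{4}; (4,8)→{3,8}; (5,5)→{1,5,9}; (6,2)→{2,5}; (7,6)→{4,6,8}; (8,1)→{1,2}. Safe: 7. Place at column 7.
Columns [3, 9, 4, 8, 5, 2, 6, 1, 7], r−c [-2, -7, -1, -4, 0, 4, 1, 7, 2], r+c [4, 11, 7, 12, 10, 8, 13, 9, 16] are all distinct, so no two queens attack.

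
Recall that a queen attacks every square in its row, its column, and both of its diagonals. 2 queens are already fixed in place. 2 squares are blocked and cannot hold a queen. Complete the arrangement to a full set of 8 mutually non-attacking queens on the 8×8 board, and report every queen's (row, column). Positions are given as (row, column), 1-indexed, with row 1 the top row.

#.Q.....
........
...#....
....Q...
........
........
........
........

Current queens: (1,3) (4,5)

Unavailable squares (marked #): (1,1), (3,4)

Row 2: attacked by (1,3)→{2,3,4}; (4,5)→{3,5,7}. Safe: 1, 6, 8. Place at column 1.
Row 3: attacked by (1,3)→{1,3,5}; (2,1)→{1,2}; (4,5)→{4,5,6}. Blocked: 4. Safe: 7, 8. Place at column 7.
Row 5: attacked by (1,3)→{3,7}; (2,1)→{1,4}; (3,7)→{5,7}; (4,5)→{4,5,6}. Safe: 2, 8. Place at column 8.
Row 6: attacked by (1,3)→{3,8}; (2,1)→{1,5}; (3,7)→{4,7}; (4,5)→{3,5,7}; (5,8)→{7,8}. Safe: 2, 6. Place at column 2.
Row 7: attacked by (1,3)→{3}; (2,1)→{1,6}; (3,7)→{3,7}; (4,5)→{2,5,8}; (5,8)→{6,8}; (6,2)→{1,2,3}. Safe: 4. Place at column 4.
Row 8: attacked by (1,3)→{3}; (2,1)→{1,7}; (3,7)→{2,7}; (4,5)→{1,5}; (5,8)→{5,8}; (6,2)→{2,4}; (7,4)→{3,4,5}. Safe: 6. Place at column 6.
Columns [3, 1, 7, 5, 8, 2, 4, 6], r−c [-2, 1, -4, -1, -3, 4, 3, 2], r+c [4, 3, 10, 9, 13, 8, 11, 14] are all distinct, so no two queens attack.

(1,3) (2,1) (3,7) (4,5) (5,8) (6,2) (7,4) (8,6)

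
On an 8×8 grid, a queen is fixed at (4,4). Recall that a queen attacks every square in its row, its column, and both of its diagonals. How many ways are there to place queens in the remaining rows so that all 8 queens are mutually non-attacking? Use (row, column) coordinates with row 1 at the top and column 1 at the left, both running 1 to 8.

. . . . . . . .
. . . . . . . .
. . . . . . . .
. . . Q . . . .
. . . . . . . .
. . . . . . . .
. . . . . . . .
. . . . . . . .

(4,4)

8

Branch on row 1: col 2 → 1; col 3 → 1; col 5 → 4; col 6 → 2; col 8 → 0.
Sum: 1 + 1 + 4 + 2 + 0 = 8.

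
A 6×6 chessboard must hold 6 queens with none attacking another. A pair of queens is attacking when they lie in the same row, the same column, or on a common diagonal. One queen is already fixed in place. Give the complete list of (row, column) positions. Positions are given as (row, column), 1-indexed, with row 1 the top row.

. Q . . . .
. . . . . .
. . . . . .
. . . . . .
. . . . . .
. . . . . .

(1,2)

(1,2) (2,4) (3,6) (4,1) (5,3) (6,5)

Row 2: attacked by (1,2)→{1,2,3}. Safe: 4, 5, 6. Place at column 4.
Row 3: attacked by (1,2)→{2,4}; (2,4)→{3,4,5}. Safe: 1, 6. Place at column 6.
Row 4: attacked by (1,2)→{2,5}; (2,4)→{2,4,6}; (3,6)→{5,6}. Safe: 1, 3. Place at column 1.
Row 5: attacked by (1,2)→{2,6}; (2,4)→{1,4}; (3,6)→{4,6}; (4,1)→{1,2}. Safe: 3, 5. Place at column 3.
Row 6: attacked by (1,2)→{2}; (2,4)→{4}; (3,6)→{3,6}; (4,1)→{1,3}; (5,3)→{2,3,4}. Safe: 5. Place at column 5.
Columns [2, 4, 6, 1, 3, 5], r−c [-1, -2, -3, 3, 2, 1], r+c [3, 6, 9, 5, 8, 11] are all distinct, so no two queens attack.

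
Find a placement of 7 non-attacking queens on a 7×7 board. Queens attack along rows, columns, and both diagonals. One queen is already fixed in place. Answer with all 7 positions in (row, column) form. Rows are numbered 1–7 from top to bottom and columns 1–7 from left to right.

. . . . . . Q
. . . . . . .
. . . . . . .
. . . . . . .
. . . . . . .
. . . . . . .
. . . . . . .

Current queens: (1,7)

Row 2: attacked by (1,7)→{6,7}. Safe: 1, 2, 3, 4, 5. Place at column 4.
Row 3: attacked by (1,7)→{5,7}; (2,4)→{3,4,5}. Safe: 1, 2, 6. Place at column 1.
Row 4: attacked by (1,7)→{4,7}; (2,4)→{2,4,6}; (3,1)→{1,2}. Safe: 3, 5. Place at column 5.
Row 5: attacked by (1,7)→{3,7}; (2,4)→{1,4,7}; (3,1)→{1,3}; (4,5)→{4,5,6}. Safe: 2. Place at column 2.
Row 6: attacked by (1,7)→{2,7}; (2,4)→{4}; (3,1)→{1,4}; (4,5)→{3,5,7}; (5,2)→{1,2,3}. Safe: 6. Place at column 6.
Row 7: attacked by (1,7)→{1,7}; (2,4)→{4}; (3,1)→{1,5}; (4,5)→{2,5}; (5,2)→{2,4}; (6,6)→{5,6,7}. Safe: 3. Place at column 3.
Columns [7, 4, 1, 5, 2, 6, 3], r−c [-6, -2, 2, -1, 3, 0, 4], r+c [8, 6, 4, 9, 7, 12, 10] are all distinct, so no two queens attack.

(1,7) (2,4) (3,1) (4,5) (5,2) (6,6) (7,3)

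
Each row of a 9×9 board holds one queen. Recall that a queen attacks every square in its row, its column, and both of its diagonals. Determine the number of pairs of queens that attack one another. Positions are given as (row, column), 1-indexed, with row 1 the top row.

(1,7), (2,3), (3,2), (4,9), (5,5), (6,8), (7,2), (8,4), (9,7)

3

Same column: (1,7)–(9,7) (column 7); (3,2)–(7,2) (column 2).
Same diagonal: (2,3)–(3,2) (|2−3| = |3−2| = 1).
Total attacking pairs: 3.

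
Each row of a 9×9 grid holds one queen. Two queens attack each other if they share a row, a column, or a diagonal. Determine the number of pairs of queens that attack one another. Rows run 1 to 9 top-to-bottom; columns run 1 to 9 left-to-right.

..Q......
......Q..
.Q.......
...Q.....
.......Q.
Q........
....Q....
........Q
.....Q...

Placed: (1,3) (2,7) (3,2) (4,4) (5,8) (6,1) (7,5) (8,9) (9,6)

0

All columns are distinct and no two queens satisfy |Δrow| = |Δcol|, so no pair attacks.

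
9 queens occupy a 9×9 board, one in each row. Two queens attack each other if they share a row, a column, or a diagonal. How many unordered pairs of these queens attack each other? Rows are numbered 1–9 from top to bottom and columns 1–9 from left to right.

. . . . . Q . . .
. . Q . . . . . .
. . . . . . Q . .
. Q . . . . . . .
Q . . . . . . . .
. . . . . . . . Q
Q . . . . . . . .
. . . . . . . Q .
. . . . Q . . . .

3

Same column: (5,1)–(7,1) (column 1).
Same diagonal: (4,2)–(5,1) (|4−5| = |2−1| = 1); (5,1)–(9,5) (|5−9| = |1−5| = 4).
Total attacking pairs: 3.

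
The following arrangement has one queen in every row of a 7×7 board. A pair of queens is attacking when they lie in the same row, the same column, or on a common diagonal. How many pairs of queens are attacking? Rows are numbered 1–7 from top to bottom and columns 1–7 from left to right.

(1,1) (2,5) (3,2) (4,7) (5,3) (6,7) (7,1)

Same column: (1,1)–(7,1) (column 1); (4,7)–(6,7) (column 7).
Same diagonal: (2,5)–(4,7) (|2−4| = |5−7| = 2); (5,3)–(7,1) (|5−7| = |3−1| = 2).
Total attacking pairs: 4.

4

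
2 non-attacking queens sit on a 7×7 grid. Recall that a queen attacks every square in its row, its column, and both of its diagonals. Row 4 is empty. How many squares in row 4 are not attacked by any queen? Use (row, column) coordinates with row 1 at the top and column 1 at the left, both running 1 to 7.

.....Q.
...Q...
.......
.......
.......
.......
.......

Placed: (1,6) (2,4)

3

(1,6) attacks row 4 at column 6 and diagonals 3.
(2,4) attacks row 4 at column 4 and diagonals 2, 6.
Attacked columns: {2, 3, 4, 6}. Safe: {1, 5, 7}.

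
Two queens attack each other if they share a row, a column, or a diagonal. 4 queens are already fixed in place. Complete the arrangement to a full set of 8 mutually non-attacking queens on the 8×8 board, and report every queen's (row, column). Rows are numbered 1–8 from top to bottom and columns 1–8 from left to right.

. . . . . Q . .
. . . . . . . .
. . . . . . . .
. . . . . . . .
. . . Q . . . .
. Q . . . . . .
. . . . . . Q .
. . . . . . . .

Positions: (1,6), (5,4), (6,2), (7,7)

Row 2: attacked by (1,6)→{5,6,7}; (5,4)→{1,4,7}; (6,2)→{2,6}; (7,7)→{2,7}. Safe: 3, 8. Place at column 3.
Row 3: attacked by (1,6)→{4,6,8}; (2,3)→{2,3,4}; (5,4)→{2,4,6}; (6,2)→{2,5}; (7,7)→{3,7}. Safe: 1. Place at column 1.
Row 4: attacked by (1,6)→{3,6}; (2,3)→{1,3,5}; (3,1)→{1,2}; (5,4)→{3,4,5}; (6,2)→{2,4}; (7,7)→{4,7}. Safe: 8. Place at column 8.
Row 8: attacked by (1,6)→{6}; (2,3)→{3}; (3,1)→{1,6}; (4,8)→{4,8}; (5,4)→{1,4,7}; (6,2)→{2,4}; (7,7)→{6,7,8}. Safe: 5. Place at column 5.
Columns [6, 3, 1, 8, 4, 2, 7, 5], r−c [-5, -1, 2, -4, 1, 4, 0, 3], r+c [7, 5, 4, 12, 9, 8, 14, 13] are all distinct, so no two queens attack.

(1,6) (2,3) (3,1) (4,8) (5,4) (6,2) (7,7) (8,5)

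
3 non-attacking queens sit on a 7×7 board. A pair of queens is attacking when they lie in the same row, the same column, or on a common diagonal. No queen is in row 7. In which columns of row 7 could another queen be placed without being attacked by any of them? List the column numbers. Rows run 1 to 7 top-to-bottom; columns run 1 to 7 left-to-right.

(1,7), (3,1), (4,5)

columns 3, 4, 6

(1,7) attacks row 7 at column 7 and diagonals 1.
(3,1) attacks row 7 at column 1 and diagonals 5.
(4,5) attacks row 7 at column 5 and diagonals 2.
Attacked columns: {1, 2, 5, 7}. Safe: {3, 4, 6}.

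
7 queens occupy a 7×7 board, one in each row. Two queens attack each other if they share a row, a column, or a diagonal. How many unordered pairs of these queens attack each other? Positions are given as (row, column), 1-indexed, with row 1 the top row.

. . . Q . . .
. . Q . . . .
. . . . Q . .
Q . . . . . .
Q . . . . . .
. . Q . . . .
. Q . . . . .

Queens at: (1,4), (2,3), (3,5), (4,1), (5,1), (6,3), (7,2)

Same column: (2,3)–(6,3) (column 3); (4,1)–(5,1) (column 1).
Same diagonal: (1,4)–(2,3) (|1−2| = |4−3| = 1); (1,4)–(4,1) (|1−4| = |4−1| = 3); (2,3)–(4,1) (|2−4| = |3−1| = 2); (4,1)–(6,3) (|4−6| = |1−3| = 2); (6,3)–(7,2) (|6−7| = |3−2| = 1).
Total attacking pairs: 7.

7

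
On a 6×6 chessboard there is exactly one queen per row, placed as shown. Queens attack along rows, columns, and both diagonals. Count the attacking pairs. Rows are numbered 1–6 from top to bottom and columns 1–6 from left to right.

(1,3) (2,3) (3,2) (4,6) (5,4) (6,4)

6

Same column: (1,3)–(2,3) (column 3); (5,4)–(6,4) (column 4).
Same diagonal: (1,3)–(4,6) (|1−4| = |3−6| = 3); (2,3)–(3,2) (|2−3| = |3−2| = 1); (3,2)–(5,4) (|3−5| = |2−4| = 2); (4,6)–(6,4) (|4−6| = |6−4| = 2).
Total attacking pairs: 6.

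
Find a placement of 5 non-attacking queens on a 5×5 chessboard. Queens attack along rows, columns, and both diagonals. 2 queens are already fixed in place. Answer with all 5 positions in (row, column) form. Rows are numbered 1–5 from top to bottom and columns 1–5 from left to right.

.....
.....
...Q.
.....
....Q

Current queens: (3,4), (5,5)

(1,3) (2,1) (3,4) (4,2) (5,5)

Row 1: attacked by (3,4)→{2,4}; (5,5)→{1,5}. Safe: 3. Place at column 3.
Row 2: attacked by (1,3)→{2,3,4}; (3,4)→{3,4,5}; (5,5)→{2,5}. Safe: 1. Place at column 1.
Row 4: attacked by (1,3)→{3}; (2,1)→{1,3}; (3,4)→{3,4,5}; (5,5)→{4,5}. Safe: 2. Place at column 2.
Columns [3, 1, 4, 2, 5], r−c [-2, 1, -1, 2, 0], r+c [4, 3, 7, 6, 10] are all distinct, so no two queens attack.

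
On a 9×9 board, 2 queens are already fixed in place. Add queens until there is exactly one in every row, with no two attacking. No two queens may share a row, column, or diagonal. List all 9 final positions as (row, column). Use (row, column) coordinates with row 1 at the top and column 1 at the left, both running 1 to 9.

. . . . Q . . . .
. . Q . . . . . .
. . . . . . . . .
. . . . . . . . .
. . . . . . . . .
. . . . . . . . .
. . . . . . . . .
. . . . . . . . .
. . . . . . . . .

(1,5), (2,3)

(1,5) (2,3) (3,1) (4,6) (5,2) (6,9) (7,7) (8,4) (9,8)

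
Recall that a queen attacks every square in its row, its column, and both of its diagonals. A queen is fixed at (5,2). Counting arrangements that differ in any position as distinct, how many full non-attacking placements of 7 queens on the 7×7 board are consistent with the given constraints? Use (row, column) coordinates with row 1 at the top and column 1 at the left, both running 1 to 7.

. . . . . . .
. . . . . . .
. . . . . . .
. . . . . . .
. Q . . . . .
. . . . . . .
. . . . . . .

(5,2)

6

Branch on row 1: col 1 → 1; col 3 → 1; col 4 → 2; col 5 → 1; col 7 → 1.
Sum: 1 + 1 + 2 + 1 + 1 = 6.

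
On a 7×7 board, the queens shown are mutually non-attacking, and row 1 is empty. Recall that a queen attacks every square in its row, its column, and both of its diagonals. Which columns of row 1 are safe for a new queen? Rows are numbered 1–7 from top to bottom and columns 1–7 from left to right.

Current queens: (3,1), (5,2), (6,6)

columns 4, 5, 7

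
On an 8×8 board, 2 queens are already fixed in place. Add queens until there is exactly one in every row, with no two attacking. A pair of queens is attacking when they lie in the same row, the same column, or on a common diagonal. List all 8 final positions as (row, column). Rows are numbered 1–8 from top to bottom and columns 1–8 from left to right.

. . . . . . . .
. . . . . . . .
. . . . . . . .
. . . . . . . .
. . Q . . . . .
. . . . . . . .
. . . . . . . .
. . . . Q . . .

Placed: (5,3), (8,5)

Row 1: attacked by (5,3)→{3,7}; (8,5)→{5}. Safe: 1, 2, 4, 6, 8. Place at column 2.
Row 2: attacked by (1,2)→{1,2,3}; (5,3)→{3,6}; (8,5)→{5}. Safe: 4, 7, 8. Place at column 4.
Row 3: attacked by (1,2)→{2,4}; (2,4)→{3,4,5}; (5,3)→{1,3,5}; (8,5)→{5}. Safe: 6, 7, 8. Place at column 6.
Row 4: attacked by (1,2)→{2,5}; (2,4)→{2,4,6}; (3,6)→{5,6,7}; (5,3)→{2,3,4}; (8,5)→{1,5}. Safe: 8. Place at column 8.
Row 6: attacked by (1,2)→{2,7}; (2,4)→{4,8}; (3,6)→{3,6}; (4,8)→{6,8}; (5,3)→{2,3,4}; (8,5)→{3,5,7}. Safe: 1. Place at column 1.
Row 7: attacked by (1,2)→{2,8}; (2,4)→{4}; (3,6)→{2,6}; (4,8)→{5,8}; (5,3)→{1,3,5}; (6,1)→{1,2}; (8,5)→{4,5,6}. Safe: 7. Place at column 7.
Columns [2, 4, 6, 8, 3, 1, 7, 5], r−c [-1, -2, -3, -4, 2, 5, 0, 3], r+c [3, 6, 9, 12, 8, 7, 14, 13] are all distinct, so no two queens attack.

(1,2) (2,4) (3,6) (4,8) (5,3) (6,1) (7,7) (8,5)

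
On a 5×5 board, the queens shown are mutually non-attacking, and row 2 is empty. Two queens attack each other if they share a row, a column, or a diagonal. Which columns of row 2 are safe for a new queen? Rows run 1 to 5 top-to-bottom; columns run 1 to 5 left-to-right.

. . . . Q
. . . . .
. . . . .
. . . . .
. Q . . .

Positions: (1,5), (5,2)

(1,5) attacks row 2 at column 5 and diagonals 4.
(5,2) attacks row 2 at column 2 and diagonals 5.
Attacked columns: {2, 4, 5}. Safe: {1, 3}.

columns 1, 3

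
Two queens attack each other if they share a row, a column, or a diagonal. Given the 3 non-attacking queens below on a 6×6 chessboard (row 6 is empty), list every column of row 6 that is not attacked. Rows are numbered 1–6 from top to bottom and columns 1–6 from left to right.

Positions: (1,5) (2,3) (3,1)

columns 2, 6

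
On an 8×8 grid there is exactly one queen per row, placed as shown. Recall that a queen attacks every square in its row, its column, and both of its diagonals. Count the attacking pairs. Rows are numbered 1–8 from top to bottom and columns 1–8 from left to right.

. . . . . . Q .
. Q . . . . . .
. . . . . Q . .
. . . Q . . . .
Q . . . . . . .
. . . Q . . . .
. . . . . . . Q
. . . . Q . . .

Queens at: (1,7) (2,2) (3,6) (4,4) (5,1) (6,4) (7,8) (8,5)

3

Same column: (4,4)–(6,4) (column 4).
Same diagonal: (1,7)–(4,4) (|1−4| = |7−4| = 3); (2,2)–(4,4) (|2−4| = |2−4| = 2).
Total attacking pairs: 3.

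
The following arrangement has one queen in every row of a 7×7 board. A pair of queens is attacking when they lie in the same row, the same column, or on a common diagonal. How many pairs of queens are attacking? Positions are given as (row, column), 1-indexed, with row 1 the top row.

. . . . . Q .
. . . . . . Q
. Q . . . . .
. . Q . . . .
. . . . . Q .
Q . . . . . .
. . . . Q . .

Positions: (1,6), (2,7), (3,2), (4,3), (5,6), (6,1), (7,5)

Same column: (1,6)–(5,6) (column 6).
Same diagonal: (1,6)–(2,7) (|1−2| = |6−7| = 1); (1,6)–(4,3) (|1−4| = |6−3| = 3); (1,6)–(6,1) (|1−6| = |6−1| = 5); (3,2)–(4,3) (|3−4| = |2−3| = 1); (4,3)–(6,1) (|4−6| = |3−1| = 2).
Total attacking pairs: 6.

6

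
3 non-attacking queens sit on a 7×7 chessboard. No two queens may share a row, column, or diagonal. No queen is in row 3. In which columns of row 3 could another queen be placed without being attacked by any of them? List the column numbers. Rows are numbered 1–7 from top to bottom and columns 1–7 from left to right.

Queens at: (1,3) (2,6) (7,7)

columns 2, 4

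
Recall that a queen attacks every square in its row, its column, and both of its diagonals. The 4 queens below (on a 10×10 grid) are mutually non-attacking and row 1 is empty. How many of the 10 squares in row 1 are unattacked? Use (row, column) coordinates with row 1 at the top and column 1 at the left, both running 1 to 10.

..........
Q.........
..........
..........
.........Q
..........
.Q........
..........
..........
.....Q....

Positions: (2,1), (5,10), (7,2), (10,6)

(2,1) attacks row 1 at column 1 and diagonals 2.
(5,10) attacks row 1 at column 10 and diagonals 6.
(7,2) attacks row 1 at column 2 and diagonals 8.
(10,6) attacks row 1 at column 6.
Attacked columns: {1, 2, 6, 8, 10}. Safe: {3, 4, 5, 7, 9}.

5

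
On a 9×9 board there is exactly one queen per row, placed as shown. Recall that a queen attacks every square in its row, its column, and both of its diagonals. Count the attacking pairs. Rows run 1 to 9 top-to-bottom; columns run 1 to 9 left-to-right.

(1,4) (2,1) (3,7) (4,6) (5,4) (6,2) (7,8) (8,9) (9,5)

5

Same column: (1,4)–(5,4) (column 4).
Same diagonal: (2,1)–(5,4) (|2−5| = |1−4| = 3); (3,7)–(4,6) (|3−4| = |7−6| = 1); (6,2)–(9,5) (|6−9| = |2−5| = 3); (7,8)–(8,9) (|7−8| = |8−9| = 1).
Total attacking pairs: 5.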